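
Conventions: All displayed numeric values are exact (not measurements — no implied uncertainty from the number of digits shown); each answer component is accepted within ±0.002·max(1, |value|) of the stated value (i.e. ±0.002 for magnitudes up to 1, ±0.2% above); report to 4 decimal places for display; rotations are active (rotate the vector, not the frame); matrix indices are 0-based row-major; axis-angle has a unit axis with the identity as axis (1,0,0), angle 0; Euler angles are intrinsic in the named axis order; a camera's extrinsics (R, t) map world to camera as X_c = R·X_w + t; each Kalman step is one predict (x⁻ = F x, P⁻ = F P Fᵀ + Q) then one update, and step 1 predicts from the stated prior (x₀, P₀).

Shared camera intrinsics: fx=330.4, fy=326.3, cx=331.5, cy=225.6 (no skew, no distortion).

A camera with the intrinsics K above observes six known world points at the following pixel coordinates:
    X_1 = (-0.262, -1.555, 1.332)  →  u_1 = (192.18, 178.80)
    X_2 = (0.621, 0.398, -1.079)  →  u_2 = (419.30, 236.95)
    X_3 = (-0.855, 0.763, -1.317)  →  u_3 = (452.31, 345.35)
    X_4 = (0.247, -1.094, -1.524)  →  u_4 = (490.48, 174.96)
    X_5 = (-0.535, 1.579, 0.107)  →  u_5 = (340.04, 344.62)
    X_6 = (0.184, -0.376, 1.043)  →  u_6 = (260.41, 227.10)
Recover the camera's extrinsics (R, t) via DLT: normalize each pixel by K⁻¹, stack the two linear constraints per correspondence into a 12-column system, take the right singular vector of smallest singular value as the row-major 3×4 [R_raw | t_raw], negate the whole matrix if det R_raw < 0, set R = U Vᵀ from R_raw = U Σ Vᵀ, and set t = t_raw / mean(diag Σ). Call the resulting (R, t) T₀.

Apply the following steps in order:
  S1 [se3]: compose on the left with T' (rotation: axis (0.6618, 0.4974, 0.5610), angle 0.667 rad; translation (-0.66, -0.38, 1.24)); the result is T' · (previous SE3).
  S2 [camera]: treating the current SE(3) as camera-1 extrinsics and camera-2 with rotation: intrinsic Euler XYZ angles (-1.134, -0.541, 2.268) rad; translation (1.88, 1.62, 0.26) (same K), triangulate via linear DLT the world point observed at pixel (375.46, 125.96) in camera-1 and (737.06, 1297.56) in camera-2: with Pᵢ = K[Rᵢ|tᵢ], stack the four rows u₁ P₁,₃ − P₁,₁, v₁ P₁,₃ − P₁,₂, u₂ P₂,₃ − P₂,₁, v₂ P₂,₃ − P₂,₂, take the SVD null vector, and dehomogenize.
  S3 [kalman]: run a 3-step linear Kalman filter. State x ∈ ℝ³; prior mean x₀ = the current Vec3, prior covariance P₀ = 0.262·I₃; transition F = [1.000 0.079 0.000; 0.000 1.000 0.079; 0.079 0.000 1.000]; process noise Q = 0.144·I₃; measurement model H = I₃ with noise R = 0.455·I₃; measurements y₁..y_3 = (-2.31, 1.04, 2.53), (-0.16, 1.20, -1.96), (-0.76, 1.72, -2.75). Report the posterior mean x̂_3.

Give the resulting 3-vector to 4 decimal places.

source (pnp_recover): camera pose = R=[0.0185 0.0422 -0.9989; -0.7539 0.6568 0.0138; 0.6567 0.7529 0.0440], t=(0.1800, 0.3900, 4.1800)
after S1 (compose_se3): R=[0.4791 0.1470 -0.8654; -0.8542 0.3053 -0.4210; 0.2023 0.9408 0.2718], t=(1.0093, -1.4391, 4.9480)
after S2 (triangulate): (0.5419, 0.9945, 0.6853)
after S3 (kf_track): (-0.5902, 1.3334, -1.2221)

result = (-0.5902, 1.3334, -1.2221)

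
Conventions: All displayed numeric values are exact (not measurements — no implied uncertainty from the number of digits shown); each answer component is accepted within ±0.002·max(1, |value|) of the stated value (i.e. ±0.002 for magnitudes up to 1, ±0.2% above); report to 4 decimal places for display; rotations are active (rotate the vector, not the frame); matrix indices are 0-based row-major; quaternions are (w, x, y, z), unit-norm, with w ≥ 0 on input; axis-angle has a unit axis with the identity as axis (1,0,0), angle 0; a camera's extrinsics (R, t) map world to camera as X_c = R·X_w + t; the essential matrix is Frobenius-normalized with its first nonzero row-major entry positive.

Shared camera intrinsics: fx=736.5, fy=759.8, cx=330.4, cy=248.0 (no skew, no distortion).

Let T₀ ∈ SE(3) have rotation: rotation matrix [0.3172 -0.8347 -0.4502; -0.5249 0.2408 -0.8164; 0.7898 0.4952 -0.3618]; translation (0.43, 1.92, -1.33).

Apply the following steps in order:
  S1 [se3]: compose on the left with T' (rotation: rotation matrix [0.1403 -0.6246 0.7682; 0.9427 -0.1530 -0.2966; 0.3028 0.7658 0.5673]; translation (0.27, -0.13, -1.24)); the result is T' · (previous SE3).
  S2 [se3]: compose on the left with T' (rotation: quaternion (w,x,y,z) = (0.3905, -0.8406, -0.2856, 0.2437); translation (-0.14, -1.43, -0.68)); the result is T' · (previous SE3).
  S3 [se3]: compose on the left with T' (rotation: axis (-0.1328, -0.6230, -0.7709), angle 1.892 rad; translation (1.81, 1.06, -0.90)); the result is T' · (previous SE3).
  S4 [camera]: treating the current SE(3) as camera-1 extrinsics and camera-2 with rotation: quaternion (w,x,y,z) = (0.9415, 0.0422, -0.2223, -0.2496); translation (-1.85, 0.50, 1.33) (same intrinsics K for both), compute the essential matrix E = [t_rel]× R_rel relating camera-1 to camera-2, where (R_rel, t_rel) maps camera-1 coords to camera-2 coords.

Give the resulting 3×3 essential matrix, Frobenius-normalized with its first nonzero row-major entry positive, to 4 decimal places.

matrix = [0.0406 0.7025 0.0628; -0.6387 0.0627 -0.2964; -0.0135 0.0323 -0.0043]

after S1 (compose_se3): R=[0.9792 0.1129 0.1688; 0.1451 -0.9706 -0.1921; 0.1422 0.2126 -0.9667], t=(-1.8907, 0.3760, -0.3940)
after S2 (compose_se3): R=[0.6552 -0.3347 0.6772; 0.6528 0.7020 -0.2847; -0.3801 0.6287 0.6785], t=(-1.1394, -3.1014, -0.3993)
after S3 (compose_se3): R=[0.5304 0.4008 -0.7470; -0.5688 0.8217 0.0371; 0.6287 0.4052 0.6638], t=(-0.2805, 0.8623, -3.4821)
after S4 (essential): [0.0406 0.7025 0.0628; -0.6387 0.0627 -0.2964; -0.0135 0.0323 -0.0043]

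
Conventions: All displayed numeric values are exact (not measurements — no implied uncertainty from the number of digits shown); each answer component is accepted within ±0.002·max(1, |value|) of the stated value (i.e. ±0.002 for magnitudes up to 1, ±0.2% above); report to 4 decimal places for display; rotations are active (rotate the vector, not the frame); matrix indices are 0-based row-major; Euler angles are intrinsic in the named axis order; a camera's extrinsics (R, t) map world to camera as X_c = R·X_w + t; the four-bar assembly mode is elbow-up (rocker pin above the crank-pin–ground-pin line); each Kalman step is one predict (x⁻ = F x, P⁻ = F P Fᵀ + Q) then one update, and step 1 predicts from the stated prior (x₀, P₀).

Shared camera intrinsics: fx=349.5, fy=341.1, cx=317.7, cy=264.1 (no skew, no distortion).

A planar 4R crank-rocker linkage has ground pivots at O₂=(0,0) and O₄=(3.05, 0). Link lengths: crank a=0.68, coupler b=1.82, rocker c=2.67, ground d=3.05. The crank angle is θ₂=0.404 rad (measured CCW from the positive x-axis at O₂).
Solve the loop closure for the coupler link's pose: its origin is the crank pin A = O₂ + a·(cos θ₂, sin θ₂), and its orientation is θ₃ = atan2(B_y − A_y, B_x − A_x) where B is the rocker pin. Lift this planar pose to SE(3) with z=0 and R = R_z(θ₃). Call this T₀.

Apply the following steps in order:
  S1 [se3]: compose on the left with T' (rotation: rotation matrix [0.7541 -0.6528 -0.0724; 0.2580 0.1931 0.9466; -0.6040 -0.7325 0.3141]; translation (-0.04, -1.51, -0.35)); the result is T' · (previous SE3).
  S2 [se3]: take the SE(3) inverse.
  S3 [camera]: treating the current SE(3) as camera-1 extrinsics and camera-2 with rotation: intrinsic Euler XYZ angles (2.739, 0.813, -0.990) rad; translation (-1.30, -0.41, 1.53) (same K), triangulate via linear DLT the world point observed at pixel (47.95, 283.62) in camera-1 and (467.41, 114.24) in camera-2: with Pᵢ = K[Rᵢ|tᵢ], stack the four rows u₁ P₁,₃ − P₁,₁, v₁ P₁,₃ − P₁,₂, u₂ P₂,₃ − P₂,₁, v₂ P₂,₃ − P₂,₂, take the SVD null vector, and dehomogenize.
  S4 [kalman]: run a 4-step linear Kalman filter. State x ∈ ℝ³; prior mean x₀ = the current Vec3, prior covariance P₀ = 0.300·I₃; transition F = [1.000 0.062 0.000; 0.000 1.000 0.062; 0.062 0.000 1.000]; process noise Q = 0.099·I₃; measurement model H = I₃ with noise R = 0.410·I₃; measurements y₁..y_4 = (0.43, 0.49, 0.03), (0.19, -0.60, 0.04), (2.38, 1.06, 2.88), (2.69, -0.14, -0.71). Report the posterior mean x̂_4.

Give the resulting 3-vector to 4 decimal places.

source (fourbar_fk): coupler pose = R=[0.3453 -0.9385 0.0000; 0.9385 0.3453 0.0000; 0.0000 0.0000 1.0000], t=(0.6253, 0.2673, 0.0000)
after S1 (compose_se3): R=[-0.3523 -0.9331 -0.0724; 0.2703 -0.1755 0.9466; -0.8960 0.3139 0.3141], t=(0.2570, -1.2970, -0.9234)
after S2 (invert_se3): R=[-0.3523 0.2703 -0.8960; -0.9331 -0.1755 0.3139; -0.0724 0.9466 0.3141], t=(-0.3862, 0.3021, 1.5365)
after S3 (triangulate): (0.6191, 0.5071, 1.6134)
after S4 (kf_track): (1.7746, 0.3205, 0.6971)

result = (1.7746, 0.3205, 0.6971)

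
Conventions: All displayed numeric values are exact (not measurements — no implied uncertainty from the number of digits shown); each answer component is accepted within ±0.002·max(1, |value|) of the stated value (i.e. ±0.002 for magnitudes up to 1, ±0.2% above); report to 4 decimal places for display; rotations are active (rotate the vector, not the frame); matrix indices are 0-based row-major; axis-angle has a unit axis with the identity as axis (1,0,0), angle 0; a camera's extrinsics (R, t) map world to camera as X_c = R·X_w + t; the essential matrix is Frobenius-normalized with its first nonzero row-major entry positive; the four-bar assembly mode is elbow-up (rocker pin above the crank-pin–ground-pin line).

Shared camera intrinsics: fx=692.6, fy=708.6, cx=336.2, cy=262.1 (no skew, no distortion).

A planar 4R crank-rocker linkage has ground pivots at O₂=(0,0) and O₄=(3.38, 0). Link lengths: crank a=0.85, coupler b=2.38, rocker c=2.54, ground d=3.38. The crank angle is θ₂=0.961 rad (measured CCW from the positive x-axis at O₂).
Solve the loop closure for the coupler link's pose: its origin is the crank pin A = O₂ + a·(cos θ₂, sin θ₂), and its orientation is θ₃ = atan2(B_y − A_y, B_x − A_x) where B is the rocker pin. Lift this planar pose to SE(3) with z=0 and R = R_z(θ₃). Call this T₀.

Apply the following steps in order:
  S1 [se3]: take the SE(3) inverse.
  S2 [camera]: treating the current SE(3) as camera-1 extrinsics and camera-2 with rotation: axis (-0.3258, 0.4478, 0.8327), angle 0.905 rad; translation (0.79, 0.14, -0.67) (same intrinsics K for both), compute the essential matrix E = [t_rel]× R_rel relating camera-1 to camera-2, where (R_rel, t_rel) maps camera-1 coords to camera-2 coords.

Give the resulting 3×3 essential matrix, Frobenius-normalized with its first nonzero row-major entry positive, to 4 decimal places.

matrix = [0.2417 0.1521 0.5752; 0.1146 0.3878 -0.3774; 0.2612 0.4619 0.0086]

source (fourbar_fk): coupler pose = R=[0.7462 -0.6657 0.0000; 0.6657 0.7462 0.0000; 0.0000 0.0000 1.0000], t=(0.4868, 0.6968, 0.0000)
after S1 (invert_se3): R=[0.7462 0.6657 0.0000; -0.6657 0.7462 0.0000; 0.0000 0.0000 1.0000], t=(-0.8271, -0.1959, 0.0000)
after S2 (essential): [0.2417 0.1521 0.5752; 0.1146 0.3878 -0.3774; 0.2612 0.4619 0.0086]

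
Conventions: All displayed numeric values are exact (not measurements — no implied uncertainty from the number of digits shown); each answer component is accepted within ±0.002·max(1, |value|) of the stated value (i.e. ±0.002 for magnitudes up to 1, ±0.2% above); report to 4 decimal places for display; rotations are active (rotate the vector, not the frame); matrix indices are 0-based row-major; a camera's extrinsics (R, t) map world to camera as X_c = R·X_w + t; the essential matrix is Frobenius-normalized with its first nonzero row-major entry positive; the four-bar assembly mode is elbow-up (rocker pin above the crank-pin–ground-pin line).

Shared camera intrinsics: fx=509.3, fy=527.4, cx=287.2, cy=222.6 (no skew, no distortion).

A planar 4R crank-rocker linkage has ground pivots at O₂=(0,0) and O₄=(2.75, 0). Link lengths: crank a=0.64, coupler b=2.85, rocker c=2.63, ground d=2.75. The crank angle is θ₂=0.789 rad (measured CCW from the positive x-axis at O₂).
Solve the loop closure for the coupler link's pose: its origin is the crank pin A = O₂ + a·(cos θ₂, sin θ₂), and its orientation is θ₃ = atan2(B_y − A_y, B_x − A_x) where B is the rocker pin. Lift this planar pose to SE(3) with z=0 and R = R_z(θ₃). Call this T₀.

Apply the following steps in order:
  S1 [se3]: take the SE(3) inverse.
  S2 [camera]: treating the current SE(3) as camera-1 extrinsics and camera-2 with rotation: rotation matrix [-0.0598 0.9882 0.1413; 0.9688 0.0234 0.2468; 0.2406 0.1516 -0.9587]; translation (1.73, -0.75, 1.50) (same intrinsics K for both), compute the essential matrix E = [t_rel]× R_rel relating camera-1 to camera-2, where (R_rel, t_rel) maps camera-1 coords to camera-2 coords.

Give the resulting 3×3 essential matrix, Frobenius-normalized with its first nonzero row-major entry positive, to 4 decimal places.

source (fourbar_fk): coupler pose = R=[0.6596 -0.7516 0.0000; 0.7516 0.6596 0.0000; 0.0000 0.0000 1.0000], t=(0.4509, 0.4542, 0.0000)
after S1 (invert_se3): R=[0.6596 0.7516 0.0000; -0.7516 0.6596 -0.0000; 0.0000 0.0000 1.0000], t=(-0.6388, 0.0394, 0.0000)
after S2 (essential): [0.3049 -0.3143 0.0319; -0.1527 -0.3458 -0.5924; -0.4187 0.3408 -0.1478]

matrix = [0.3049 -0.3143 0.0319; -0.1527 -0.3458 -0.5924; -0.4187 0.3408 -0.1478]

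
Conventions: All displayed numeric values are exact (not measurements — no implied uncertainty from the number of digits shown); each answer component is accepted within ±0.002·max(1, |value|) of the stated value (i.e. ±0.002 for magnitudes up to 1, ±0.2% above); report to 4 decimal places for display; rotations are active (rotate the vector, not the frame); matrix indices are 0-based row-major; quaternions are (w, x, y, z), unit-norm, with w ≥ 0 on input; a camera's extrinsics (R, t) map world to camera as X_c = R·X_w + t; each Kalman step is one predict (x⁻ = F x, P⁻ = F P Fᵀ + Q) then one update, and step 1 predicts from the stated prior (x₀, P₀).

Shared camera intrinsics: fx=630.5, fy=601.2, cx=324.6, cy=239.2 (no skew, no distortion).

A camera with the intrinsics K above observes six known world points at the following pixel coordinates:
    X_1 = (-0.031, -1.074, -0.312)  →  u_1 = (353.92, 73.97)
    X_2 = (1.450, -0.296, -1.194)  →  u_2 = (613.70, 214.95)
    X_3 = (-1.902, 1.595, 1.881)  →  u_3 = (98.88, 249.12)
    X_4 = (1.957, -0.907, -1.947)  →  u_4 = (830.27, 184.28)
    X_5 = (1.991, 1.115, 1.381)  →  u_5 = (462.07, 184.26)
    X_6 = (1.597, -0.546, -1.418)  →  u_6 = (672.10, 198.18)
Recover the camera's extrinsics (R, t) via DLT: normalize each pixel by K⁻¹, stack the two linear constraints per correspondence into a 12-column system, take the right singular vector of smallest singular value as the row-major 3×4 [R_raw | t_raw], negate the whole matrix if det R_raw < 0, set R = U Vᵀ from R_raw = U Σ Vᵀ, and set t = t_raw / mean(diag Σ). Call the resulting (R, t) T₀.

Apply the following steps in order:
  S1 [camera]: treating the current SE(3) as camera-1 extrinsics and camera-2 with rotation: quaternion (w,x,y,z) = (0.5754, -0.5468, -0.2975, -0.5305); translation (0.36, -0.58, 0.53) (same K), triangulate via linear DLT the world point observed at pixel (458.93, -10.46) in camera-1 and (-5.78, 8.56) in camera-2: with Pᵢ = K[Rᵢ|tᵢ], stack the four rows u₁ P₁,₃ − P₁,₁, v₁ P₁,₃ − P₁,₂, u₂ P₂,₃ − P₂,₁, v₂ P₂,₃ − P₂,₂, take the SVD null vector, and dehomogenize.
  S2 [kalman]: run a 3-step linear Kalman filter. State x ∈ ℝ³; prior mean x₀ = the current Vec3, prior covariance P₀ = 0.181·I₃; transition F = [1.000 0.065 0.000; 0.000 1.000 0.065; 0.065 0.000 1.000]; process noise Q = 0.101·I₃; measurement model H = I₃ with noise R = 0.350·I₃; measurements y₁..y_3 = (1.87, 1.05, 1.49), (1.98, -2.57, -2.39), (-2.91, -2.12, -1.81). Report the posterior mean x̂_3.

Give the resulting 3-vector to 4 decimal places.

source (pnp_recover): camera pose = R=[0.9501 -0.0277 -0.3107; -0.1676 0.7948 -0.5833; 0.2630 0.6063 0.7505], t=(0.0800, -0.3799, 4.6987)
after S1 (triangulate): (0.7238, -1.4838, -0.0875)
after S2 (kf_track): (-0.4373, -1.7316, -1.1157)

result = (-0.4373, -1.7316, -1.1157)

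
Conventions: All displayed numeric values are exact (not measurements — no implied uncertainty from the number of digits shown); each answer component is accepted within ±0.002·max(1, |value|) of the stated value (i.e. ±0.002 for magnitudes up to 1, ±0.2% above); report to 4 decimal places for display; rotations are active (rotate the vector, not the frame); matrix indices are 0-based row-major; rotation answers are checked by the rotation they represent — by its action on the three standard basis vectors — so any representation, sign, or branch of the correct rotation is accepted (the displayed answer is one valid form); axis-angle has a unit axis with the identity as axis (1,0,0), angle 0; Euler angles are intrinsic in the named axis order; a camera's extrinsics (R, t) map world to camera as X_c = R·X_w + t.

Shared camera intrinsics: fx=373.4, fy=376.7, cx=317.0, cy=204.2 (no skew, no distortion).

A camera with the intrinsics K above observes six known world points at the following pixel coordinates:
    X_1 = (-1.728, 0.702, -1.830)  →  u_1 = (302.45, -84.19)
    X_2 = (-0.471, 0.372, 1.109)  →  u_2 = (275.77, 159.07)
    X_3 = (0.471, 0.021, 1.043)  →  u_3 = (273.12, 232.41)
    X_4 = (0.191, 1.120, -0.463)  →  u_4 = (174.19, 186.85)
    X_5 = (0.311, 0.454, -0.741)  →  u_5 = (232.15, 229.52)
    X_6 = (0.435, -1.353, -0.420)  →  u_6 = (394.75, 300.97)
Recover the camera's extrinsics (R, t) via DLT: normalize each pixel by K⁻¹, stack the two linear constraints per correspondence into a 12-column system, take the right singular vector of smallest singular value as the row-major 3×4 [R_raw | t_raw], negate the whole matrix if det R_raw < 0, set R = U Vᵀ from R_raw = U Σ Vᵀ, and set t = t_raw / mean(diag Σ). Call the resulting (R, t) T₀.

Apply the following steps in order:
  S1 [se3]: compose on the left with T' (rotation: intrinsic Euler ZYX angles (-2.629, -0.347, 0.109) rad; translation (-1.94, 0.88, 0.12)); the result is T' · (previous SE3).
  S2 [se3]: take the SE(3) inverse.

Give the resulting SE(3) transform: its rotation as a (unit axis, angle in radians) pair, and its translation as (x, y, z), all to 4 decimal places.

source (pnp_recover): camera pose = R=[-0.3891 -0.9156 -0.1017; 0.9204 -0.3818 -0.0842; 0.0383 -0.1264 0.9912], t=(-0.3000, 0.0500, 4.1302)
after S1 (compose_se3): R=[0.8065 0.5214 0.2787; -0.5912 0.7131 0.3767; -0.0024 -0.4686 0.8834], t=(-0.6717, 2.0523, 3.8841)
after S2 (invert_se3): R=[0.8065 -0.5912 -0.0024; 0.5214 0.7131 -0.4686; 0.2787 0.3767 0.8834], t=(1.7643, 0.7066, -4.0171)

rotation (axis_angle) = ((0.5930, -0.1972, 0.7806), 0.7933), translation = (1.7643, 0.7066, -4.0171)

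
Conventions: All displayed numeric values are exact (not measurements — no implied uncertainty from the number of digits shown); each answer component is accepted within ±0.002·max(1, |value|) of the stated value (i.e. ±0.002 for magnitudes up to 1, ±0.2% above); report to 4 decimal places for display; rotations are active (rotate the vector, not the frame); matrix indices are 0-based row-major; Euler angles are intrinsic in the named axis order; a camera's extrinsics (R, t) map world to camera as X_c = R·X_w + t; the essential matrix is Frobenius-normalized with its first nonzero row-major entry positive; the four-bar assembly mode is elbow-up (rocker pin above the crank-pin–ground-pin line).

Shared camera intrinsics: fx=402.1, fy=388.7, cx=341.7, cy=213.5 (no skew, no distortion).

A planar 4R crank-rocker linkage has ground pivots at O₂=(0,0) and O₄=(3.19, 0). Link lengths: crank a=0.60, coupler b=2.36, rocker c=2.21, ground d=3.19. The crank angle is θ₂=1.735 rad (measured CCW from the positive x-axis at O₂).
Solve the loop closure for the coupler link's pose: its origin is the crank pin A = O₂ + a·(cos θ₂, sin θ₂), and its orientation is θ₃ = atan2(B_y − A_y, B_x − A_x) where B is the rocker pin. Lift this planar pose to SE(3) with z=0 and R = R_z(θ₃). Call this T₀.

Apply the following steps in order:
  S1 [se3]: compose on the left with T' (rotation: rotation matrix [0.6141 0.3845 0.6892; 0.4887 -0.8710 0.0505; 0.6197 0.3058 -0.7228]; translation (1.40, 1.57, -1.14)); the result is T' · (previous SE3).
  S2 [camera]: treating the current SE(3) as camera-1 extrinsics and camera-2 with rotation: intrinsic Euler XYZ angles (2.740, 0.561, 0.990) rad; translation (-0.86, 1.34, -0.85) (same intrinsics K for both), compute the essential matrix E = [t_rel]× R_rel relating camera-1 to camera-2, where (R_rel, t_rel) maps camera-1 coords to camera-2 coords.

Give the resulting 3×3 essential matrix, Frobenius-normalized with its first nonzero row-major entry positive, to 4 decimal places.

matrix = [0.0090 -0.0204 -0.3607; 0.0366 -0.1132 -0.5975; -0.1828 0.6723 -0.1133]

source (fourbar_fk): coupler pose = R=[0.8563 -0.5164 0.0000; 0.5164 0.8563 0.0000; 0.0000 0.0000 1.0000], t=(-0.0981, 0.5919, 0.0000)
after S1 (compose_se3): R=[0.7245 0.0121 0.6892; -0.0313 -0.9982 0.0505; 0.6886 -0.0582 -0.7228], t=(1.5674, 1.0065, -1.0198)
after S2 (essential): [0.0090 -0.0204 -0.3607; 0.0366 -0.1132 -0.5975; -0.1828 0.6723 -0.1133]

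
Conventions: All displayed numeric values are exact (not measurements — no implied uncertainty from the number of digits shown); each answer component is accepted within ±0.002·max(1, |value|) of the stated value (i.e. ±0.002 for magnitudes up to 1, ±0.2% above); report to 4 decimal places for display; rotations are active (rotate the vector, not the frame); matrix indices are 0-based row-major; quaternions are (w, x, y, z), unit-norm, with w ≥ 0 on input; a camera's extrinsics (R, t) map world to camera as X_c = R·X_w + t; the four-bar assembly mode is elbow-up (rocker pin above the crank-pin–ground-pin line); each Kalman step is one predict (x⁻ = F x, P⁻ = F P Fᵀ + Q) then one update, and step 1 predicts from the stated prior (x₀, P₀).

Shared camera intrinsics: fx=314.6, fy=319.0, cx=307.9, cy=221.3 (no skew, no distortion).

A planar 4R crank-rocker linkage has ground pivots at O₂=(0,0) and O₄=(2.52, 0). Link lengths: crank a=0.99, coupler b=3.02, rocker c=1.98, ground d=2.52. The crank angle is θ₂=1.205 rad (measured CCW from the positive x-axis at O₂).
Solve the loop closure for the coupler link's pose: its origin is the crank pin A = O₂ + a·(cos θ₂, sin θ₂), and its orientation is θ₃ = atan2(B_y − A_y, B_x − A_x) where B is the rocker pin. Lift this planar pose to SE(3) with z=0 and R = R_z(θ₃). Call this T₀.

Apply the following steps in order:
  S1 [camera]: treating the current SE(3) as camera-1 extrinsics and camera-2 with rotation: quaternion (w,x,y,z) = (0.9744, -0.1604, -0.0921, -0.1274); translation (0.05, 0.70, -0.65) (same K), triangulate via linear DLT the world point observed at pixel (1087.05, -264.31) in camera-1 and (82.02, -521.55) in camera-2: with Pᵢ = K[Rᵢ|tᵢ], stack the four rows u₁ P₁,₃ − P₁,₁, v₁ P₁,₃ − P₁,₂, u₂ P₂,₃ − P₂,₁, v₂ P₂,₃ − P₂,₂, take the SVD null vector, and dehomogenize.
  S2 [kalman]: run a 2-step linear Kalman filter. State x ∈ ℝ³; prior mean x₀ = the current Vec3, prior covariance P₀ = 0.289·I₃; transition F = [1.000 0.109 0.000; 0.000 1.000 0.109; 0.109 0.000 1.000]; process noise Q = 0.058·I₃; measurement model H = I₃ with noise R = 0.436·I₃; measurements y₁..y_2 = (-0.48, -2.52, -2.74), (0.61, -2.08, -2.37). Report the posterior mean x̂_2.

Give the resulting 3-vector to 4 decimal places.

source (fourbar_fk): coupler pose = R=[0.9520 -0.3060 0.0000; 0.3060 0.9520 0.0000; 0.0000 0.0000 1.0000], t=(0.3541, 0.9245, 0.0000)
after S1 (triangulate): (0.2662, -1.8056, 0.4684)
after S2 (kf_track): (-0.1230, -2.2145, -1.4647)

result = (-0.1230, -2.2145, -1.4647)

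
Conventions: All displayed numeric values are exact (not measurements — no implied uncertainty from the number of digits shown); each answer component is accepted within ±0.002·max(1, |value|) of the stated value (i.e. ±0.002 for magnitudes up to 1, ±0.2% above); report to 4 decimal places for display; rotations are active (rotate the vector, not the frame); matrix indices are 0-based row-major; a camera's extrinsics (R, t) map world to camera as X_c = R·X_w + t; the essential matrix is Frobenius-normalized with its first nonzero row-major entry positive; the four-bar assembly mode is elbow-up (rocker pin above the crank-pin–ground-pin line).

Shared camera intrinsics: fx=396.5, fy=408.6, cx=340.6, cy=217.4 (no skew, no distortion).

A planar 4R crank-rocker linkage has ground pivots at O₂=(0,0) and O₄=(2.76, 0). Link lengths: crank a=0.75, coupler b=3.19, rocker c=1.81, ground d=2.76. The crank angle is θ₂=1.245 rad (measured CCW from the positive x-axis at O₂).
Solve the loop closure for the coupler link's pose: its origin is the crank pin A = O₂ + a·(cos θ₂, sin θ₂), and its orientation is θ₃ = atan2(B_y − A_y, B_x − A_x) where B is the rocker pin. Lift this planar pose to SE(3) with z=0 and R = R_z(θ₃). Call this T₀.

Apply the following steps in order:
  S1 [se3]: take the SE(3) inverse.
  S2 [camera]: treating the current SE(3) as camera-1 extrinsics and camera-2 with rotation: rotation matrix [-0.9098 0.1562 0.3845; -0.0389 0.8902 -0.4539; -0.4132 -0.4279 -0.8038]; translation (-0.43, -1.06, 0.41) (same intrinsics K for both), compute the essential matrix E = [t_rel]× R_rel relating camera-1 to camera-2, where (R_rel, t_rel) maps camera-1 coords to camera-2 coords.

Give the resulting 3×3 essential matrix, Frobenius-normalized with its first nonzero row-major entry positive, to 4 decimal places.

matrix = [0.2343 0.1153 0.3616; -0.2959 -0.1460 -0.4384; -0.4989 -0.2723 0.4205]

source (fourbar_fk): coupler pose = R=[0.9465 -0.3226 0.0000; 0.3226 0.9465 0.0000; 0.0000 0.0000 1.0000], t=(0.2400, 0.7105, 0.0000)
after S1 (invert_se3): R=[0.9465 0.3226 0.0000; -0.3226 0.9465 0.0000; 0.0000 0.0000 1.0000], t=(-0.4565, -0.5951, 0.0000)
after S2 (essential): [0.2343 0.1153 0.3616; -0.2959 -0.1460 -0.4384; -0.4989 -0.2723 0.4205]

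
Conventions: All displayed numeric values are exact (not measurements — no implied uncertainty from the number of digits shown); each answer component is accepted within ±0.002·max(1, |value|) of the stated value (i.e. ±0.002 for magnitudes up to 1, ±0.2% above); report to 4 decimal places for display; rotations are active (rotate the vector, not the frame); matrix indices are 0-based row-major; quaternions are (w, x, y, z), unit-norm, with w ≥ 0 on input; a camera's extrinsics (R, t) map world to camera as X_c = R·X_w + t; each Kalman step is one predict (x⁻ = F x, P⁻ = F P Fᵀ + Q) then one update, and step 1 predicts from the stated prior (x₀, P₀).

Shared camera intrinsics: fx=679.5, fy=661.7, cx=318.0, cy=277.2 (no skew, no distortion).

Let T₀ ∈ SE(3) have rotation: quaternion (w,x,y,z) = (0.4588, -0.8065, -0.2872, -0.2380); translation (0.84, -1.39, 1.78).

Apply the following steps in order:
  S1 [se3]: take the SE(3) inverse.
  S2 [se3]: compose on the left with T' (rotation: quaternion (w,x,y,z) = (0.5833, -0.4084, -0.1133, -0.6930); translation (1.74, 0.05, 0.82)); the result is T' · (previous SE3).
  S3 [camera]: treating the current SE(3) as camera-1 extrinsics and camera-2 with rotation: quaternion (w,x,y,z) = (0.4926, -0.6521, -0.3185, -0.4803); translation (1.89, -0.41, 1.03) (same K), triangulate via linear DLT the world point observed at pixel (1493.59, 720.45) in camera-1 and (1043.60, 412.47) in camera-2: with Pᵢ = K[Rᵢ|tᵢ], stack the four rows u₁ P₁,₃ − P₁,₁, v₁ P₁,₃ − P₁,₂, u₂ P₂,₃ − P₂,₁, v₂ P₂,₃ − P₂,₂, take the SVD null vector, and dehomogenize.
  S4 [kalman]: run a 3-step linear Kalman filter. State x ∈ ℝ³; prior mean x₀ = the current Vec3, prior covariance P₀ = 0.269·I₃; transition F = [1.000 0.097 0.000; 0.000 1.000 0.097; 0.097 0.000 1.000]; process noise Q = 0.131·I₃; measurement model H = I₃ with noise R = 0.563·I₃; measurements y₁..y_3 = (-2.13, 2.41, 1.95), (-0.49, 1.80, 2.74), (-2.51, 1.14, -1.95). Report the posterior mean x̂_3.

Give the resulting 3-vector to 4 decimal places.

after S1 (invert_se3): R=[0.7218 0.2448 0.6474; 0.6816 -0.4141 -0.6033; 0.1204 0.8767 -0.4658], t=(-1.4183, -0.0742, 1.9465)
after S2 (compose_se3): R=[0.6763 0.0107 -0.7365; -0.6408 0.5017 -0.5811; 0.3633 0.8650 0.3462], t=(2.4978, 2.3200, 1.1009)
after S3 (triangulate): (1.0471, -0.3208, 0.8385)
after S4 (kf_track): (-1.1329, 1.2230, 0.3341)

result = (-1.1329, 1.2230, 0.3341)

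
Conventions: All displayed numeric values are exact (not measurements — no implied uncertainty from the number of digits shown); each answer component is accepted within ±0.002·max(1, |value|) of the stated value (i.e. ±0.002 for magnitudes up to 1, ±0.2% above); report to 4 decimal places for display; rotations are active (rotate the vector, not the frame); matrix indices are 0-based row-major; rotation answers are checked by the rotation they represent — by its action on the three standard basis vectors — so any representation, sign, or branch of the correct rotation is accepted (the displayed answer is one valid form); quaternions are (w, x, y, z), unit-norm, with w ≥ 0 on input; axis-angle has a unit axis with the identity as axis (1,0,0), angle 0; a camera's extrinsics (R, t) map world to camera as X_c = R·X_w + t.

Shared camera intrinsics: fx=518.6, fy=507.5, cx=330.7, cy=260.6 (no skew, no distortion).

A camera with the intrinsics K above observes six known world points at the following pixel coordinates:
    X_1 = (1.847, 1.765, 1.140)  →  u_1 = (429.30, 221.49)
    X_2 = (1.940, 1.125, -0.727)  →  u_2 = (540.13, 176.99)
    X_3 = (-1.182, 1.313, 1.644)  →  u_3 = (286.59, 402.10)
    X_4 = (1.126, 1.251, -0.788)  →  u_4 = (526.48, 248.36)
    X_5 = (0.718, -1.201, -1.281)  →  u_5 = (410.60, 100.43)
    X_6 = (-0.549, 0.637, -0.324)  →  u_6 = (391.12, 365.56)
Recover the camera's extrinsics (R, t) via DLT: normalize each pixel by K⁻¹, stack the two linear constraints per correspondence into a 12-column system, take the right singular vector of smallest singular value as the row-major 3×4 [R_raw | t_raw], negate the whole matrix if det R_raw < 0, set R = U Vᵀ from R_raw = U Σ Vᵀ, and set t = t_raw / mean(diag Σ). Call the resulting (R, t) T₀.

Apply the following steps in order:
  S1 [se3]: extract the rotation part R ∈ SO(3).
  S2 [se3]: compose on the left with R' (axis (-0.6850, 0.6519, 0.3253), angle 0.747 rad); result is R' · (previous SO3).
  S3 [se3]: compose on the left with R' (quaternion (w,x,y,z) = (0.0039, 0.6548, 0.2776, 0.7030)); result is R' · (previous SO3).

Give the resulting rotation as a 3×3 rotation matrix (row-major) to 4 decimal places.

rotation (matrix) = ((0.0426, 0.0996, 0.9941), (0.8654, -0.5009, 0.0131), (0.4993, 0.8597, -0.1076))

source (pnp_recover): camera pose = R=[0.4254 0.6445 -0.6353; -0.8522 0.5216 -0.0416; 0.3046 0.5591 0.7711], t=(0.1600, 0.1500, 4.7199)
after S1 (rot_of_se3): [0.4254 0.6445 -0.6353; -0.8522 0.5216 -0.0416; 0.3046 0.5591 0.7711]
after S2 (compose_so3): [0.7718 0.5906 -0.2356; -0.5193 0.7993 0.3023; 0.3669 -0.1110 0.9236]
after S3 (compose_so3): [0.0426 0.0996 0.9941; 0.8654 -0.5009 0.0131; 0.4993 0.8597 -0.1076]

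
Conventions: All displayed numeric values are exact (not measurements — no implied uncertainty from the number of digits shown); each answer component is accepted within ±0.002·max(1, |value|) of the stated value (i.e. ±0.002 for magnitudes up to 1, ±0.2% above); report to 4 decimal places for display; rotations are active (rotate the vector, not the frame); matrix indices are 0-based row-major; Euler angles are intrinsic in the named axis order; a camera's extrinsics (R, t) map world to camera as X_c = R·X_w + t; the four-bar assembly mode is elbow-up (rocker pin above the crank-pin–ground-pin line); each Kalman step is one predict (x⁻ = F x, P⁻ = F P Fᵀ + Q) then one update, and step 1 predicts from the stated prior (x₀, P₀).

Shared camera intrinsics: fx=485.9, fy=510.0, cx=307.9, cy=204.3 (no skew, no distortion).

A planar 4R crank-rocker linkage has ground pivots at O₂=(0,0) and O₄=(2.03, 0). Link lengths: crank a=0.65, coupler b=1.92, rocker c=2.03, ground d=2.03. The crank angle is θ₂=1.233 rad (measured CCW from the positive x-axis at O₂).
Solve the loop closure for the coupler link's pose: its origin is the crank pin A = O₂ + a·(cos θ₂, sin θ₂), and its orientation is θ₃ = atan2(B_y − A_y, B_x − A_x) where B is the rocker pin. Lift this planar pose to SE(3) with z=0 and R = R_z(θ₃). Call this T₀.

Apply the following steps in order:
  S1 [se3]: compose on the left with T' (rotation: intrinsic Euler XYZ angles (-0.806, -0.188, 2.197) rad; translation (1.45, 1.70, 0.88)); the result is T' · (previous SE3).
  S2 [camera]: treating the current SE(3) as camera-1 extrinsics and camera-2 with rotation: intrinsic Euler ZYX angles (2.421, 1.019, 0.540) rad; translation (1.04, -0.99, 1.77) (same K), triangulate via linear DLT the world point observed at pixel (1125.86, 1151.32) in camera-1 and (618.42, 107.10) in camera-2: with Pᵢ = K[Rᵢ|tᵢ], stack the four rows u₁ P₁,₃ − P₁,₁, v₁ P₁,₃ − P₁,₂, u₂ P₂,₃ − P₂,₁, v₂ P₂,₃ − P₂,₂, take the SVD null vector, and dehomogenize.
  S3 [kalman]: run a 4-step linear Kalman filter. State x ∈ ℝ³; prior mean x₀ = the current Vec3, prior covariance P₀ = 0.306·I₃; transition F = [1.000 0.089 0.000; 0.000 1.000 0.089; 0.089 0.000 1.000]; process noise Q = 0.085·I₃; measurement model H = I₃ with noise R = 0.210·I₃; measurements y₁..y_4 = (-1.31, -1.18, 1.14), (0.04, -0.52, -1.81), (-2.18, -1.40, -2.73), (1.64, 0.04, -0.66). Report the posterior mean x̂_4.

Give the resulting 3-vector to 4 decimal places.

source (fourbar_fk): coupler pose = R=[0.7041 -0.7101 0.0000; 0.7101 0.7041 0.0000; 0.0000 0.0000 1.0000], t=(0.2154, 0.6133, 0.0000)
after S1 (compose_se3): R=[-0.9706 -0.1517 -0.1869; -0.0263 -0.7049 0.7088; -0.2392 0.6929 0.6802], t=(0.8378, 1.4880, 0.9328)
after S2 (triangulate): (-1.5585, -0.6645, 0.7722)
after S3 (kf_track): (-0.0449, -0.5818, -1.1722)

result = (-0.0449, -0.5818, -1.1722)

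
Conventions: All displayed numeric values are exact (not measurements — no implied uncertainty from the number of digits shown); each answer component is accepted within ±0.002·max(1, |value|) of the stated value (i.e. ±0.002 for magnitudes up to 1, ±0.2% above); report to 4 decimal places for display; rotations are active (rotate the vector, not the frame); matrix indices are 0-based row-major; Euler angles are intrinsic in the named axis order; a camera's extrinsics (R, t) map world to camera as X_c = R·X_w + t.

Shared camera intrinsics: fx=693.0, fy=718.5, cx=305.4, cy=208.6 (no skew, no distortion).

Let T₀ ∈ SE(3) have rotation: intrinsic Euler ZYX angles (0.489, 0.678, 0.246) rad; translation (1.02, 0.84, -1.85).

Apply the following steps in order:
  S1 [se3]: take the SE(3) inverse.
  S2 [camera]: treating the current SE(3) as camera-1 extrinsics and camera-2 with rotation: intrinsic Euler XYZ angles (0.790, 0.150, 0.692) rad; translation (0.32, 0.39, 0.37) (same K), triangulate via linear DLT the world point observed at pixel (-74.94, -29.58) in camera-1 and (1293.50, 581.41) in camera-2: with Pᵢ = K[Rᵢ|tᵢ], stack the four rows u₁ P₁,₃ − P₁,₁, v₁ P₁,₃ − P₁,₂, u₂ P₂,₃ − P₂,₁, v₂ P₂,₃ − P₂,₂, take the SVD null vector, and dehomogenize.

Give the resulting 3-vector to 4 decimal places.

after S1 (invert_se3): R=[0.6876 0.3658 -0.6272; -0.3208 0.9280 0.1897; 0.6515 0.0708 0.7554], t=(-2.1690, -0.1015, 0.6735)
after S2 (triangulate): (1.9839, -0.2688, 0.7768)

result = (1.9839, -0.2688, 0.7768)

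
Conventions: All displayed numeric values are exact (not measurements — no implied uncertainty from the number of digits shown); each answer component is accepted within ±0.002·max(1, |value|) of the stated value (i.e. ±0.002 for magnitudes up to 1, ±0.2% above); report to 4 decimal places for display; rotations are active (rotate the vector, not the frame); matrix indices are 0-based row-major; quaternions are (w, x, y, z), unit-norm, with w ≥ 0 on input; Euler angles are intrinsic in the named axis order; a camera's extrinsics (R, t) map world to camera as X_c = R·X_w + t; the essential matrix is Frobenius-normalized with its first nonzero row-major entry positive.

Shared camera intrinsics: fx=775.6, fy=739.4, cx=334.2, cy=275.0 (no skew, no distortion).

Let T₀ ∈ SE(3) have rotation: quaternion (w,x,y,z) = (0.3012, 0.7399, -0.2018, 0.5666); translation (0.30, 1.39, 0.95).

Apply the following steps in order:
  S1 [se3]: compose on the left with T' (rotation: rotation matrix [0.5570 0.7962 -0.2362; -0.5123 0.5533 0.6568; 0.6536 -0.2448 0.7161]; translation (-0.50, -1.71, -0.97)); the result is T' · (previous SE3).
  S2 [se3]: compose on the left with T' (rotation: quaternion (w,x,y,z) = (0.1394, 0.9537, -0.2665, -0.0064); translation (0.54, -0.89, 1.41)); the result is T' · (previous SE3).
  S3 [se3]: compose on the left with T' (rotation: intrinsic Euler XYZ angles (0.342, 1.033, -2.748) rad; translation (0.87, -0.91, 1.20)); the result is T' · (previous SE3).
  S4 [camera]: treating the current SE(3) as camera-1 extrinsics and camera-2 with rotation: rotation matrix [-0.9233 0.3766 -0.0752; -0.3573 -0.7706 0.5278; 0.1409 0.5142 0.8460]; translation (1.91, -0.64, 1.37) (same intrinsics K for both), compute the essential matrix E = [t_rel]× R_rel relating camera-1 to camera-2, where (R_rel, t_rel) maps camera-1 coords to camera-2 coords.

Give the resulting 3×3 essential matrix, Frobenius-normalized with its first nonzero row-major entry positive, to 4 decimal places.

matrix = [0.4645 0.5329 0.0134; 0.4829 -0.4135 -0.0612; 0.2220 -0.2051 -0.0293]

after S1 (compose_se3): R=[-0.0388 -0.9946 -0.0960; 0.5126 0.0626 -0.8564; 0.8578 -0.0824 0.5074], t=(0.5494, -0.4707, -0.4339)
after S2 (compose_se3): R=[-0.3671 -0.8779 0.3075; -0.6252 0.4777 0.6172; -0.6887 0.0343 -0.7242], t=(1.2873, -0.6708, 1.7344)
after S3 (compose_se3): R=[-0.5407 0.5386 -0.6462; 0.8235 0.1819 -0.5373; -0.1718 -0.8227 -0.5419], t=(1.6188, -1.5059, 3.2492)
after S4 (essential): [0.4645 0.5329 0.0134; 0.4829 -0.4135 -0.0612; 0.2220 -0.2051 -0.0293]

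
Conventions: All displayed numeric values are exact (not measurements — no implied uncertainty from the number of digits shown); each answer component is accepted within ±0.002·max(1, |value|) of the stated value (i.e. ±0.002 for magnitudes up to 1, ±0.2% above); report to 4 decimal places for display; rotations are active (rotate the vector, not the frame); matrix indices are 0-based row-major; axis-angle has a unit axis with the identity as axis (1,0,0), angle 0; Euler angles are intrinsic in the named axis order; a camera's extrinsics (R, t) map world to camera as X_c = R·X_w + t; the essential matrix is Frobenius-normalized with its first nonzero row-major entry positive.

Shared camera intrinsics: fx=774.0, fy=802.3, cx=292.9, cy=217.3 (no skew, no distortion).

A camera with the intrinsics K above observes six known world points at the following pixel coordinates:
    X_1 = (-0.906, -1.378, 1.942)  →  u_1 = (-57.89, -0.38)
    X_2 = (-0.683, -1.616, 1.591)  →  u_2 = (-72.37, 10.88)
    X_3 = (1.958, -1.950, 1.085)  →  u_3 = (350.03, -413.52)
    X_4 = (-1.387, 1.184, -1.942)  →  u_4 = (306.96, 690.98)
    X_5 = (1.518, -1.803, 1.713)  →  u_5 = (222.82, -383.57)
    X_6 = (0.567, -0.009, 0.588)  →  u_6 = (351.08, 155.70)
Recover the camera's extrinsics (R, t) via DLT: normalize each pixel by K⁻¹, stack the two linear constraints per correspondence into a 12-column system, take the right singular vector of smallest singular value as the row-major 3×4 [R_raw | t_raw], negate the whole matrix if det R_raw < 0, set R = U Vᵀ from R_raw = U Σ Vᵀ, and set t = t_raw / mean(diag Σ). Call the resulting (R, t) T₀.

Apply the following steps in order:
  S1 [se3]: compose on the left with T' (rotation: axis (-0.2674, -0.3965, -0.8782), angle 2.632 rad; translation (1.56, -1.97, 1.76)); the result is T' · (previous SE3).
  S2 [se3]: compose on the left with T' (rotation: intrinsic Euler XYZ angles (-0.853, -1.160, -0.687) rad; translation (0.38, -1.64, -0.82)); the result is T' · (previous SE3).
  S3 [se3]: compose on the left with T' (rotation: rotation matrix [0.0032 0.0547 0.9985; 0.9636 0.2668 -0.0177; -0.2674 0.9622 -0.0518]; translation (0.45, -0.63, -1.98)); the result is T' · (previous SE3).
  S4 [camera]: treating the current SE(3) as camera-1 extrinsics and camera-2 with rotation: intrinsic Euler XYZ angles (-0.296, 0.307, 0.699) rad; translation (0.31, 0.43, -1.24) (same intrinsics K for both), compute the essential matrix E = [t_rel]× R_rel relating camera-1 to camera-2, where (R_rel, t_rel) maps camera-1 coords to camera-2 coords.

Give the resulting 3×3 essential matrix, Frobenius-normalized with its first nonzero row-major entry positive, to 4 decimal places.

matrix = [0.1390 0.3021 -0.0948; -0.1807 -0.4358 -0.4957; -0.1808 -0.3668 0.4948]

source (pnp_recover): camera pose = R=[0.7806 0.5757 -0.2434; -0.4199 0.1946 -0.8865; -0.4630 0.7942 0.3937], t=(0.0200, 0.4400, 4.2199)
after S1 (compose_se3): R=[-0.9542 -0.1077 -0.2790; -0.2989 0.3766 0.8768; 0.0106 0.9201 -0.3916], t=(2.8609, 1.0736, 4.4144)
after S2 (compose_se3): R=[-0.3801 -0.7814 0.4949; -0.3912 0.6207 0.6795; -0.8382 0.0647 -0.5415], t=(-2.5119, 1.0382, 2.8253)
after S3 (compose_se3): R=[-0.8595 0.0960 -0.5020; -0.4558 -0.5885 0.6678; -0.2313 0.8028 0.5496], t=(3.3198, -2.8235, -0.4558)
after S4 (essential): [0.1390 0.3021 -0.0948; -0.1807 -0.4358 -0.4957; -0.1808 -0.3668 0.4948]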